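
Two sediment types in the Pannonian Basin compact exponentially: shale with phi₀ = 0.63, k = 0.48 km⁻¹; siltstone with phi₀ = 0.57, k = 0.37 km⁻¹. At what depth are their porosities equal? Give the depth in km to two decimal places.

0.91 km

Set phi₀ₐ e^(−kₐZ) = phi₀ᵦ e^(−kᵦZ) ⇒ ln(phi₀ₐ/phi₀ᵦ) = (kₐ − kᵦ)·Z
Z = ln(0.63/0.57) / (0.48 − 0.37) = 0.1001 / 0.11 = 0.910 km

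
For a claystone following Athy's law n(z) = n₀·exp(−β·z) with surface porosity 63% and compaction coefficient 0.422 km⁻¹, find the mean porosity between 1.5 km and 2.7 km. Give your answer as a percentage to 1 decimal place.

26.2%

⟨n⟩ = (1/(z₂−z₁)) ∫ n₀ e^(−βz) dz = n₀·(e^(−β·z₁) − e^(−β·z₂)) / (β·(z₂−z₁))
e^(−0.422×1.5) = 0.5310; e^(−0.422×2.7) = 0.3200
⟨n⟩ = 0.63 × (0.5310 − 0.3200) / (0.422 × 1.2) = 0.63 × 0.4166 = 0.2625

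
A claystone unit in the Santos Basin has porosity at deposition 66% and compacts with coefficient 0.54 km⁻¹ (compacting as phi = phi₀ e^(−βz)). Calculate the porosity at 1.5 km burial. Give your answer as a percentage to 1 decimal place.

29.4%

phi = phi₀·exp(−β·z) = 0.66 × exp(−0.54 × 1.5) = 0.66 × exp(−0.81)
  = 0.66 × 0.4449 = 0.2936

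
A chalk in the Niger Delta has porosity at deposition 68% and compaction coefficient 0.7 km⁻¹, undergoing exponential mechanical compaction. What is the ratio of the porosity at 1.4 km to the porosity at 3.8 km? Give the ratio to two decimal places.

5.37

φ(d₁)/φ(d₂) = e^(−β·d₁)/e^(−β·d₂) = e^{β(d₂−d₁)}
= exp(0.7 × 2.4) = exp(1.68) = 5.3656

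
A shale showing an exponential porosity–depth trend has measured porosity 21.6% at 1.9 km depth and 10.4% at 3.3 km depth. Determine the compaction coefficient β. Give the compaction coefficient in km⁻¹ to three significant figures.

0.522 km⁻¹

Athy: n(Z) = n₀ e^(−βZ) ⇒ n₁/n₂ = e^{β(Z₂−Z₁)} ⇒ β = ln(n₁/n₂)/(Z₂−Z₁)
β = ln(0.216/0.104) / (3.3 − 1.9) = ln(2.077) / 1.4 = 0.7309 / 1.4 = 0.5221 km⁻¹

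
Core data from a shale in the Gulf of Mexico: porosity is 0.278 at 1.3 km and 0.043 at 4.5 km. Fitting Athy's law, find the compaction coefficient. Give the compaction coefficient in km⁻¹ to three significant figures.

Athy: φ(d) = φ₀ e^(−cd) ⇒ φ₁/φ₂ = e^{c(d₂−d₁)} ⇒ c = ln(φ₁/φ₂)/(d₂−d₁)
c = ln(0.278/0.043) / (4.5 − 1.3) = ln(6.465) / 3.2 = 1.8664 / 3.2 = 0.5833 km⁻¹

0.583 km⁻¹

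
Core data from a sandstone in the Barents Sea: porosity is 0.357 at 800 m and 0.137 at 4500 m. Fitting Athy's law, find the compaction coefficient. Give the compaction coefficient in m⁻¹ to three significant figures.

0.000259 m⁻¹

Working in km (1 km = 1000 m; β in km⁻¹ = β in m⁻¹ × 1000):
Athy: n(d) = n₀ e^(−βd) ⇒ n₁/n₂ = e^{β(d₂−d₁)} ⇒ β = ln(n₁/n₂)/(d₂−d₁)
β = ln(0.357/0.137) / (4.5 − 0.8) = ln(2.606) / 3.7 = 0.9578 / 3.7 = 0.2589 km⁻¹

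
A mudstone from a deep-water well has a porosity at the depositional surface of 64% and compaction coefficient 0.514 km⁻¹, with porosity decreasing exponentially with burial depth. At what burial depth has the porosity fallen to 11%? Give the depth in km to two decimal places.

3.43 km

Invert Athy's law: Z = ln(φ₀/φ) / c
Z = ln(0.64/0.11) / 0.514 = ln(5.818) / 0.514 = 1.7610 / 0.514 = 3.426 km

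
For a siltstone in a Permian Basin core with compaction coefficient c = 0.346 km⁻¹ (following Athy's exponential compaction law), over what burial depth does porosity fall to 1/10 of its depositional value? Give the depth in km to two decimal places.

6.65 km

phi/phi₀ = 1/10 ⇒ exp(−c·z) = 1/10 ⇒ z = ln(10) / c
z = 2.3026 / 0.346 = 6.655 km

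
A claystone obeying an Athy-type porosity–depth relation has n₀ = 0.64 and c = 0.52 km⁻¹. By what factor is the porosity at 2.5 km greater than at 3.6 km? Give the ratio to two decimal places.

1.77

n(d₁)/n(d₂) = e^(−c·d₁)/e^(−c·d₂) = e^{c(d₂−d₁)}
= exp(0.52 × 1.1) = exp(0.572) = 1.7718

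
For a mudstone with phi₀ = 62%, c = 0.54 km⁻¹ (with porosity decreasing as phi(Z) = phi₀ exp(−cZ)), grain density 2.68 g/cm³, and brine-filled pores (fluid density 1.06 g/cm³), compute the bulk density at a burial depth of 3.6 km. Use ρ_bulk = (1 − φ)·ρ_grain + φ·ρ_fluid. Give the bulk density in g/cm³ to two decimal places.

Porosity at depth: phi = 0.62·exp(−0.54×3.6) = 0.62×0.1431 = 0.0887
Bulk density: ρ_b = (1−phi)ρ_g + phi·ρ_f = 0.9113×2.68 + 0.0887×1.06
       = 2.442 + 0.094 = 2.536 g/cm³

2.54 g/cm³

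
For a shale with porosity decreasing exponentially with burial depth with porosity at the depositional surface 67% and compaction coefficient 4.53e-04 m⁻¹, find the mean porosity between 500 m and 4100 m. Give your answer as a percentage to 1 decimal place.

Working in km (1 km = 1000 m; β in km⁻¹ = β in m⁻¹ × 1000):
⟨phi⟩ = (1/(z₂−z₁)) ∫ phi₀ e^(−βz) dz = phi₀·(e^(−β·z₁) − e^(−β·z₂)) / (β·(z₂−z₁))
e^(−0.453×0.5) = 0.7973; e^(−0.453×4.1) = 0.1561
⟨phi⟩ = 0.67 × (0.7973 − 0.1561) / (0.453 × 3.6) = 0.67 × 0.3932 = 0.2634

26.3%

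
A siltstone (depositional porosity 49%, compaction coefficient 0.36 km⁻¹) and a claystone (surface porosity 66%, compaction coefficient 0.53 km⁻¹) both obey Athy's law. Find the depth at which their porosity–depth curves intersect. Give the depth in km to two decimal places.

Set φ₀ₐ e^(−βₐz) = φ₀ᵦ e^(−βᵦz) ⇒ ln(φ₀ₐ/φ₀ᵦ) = (βₐ − βᵦ)·z
z = ln(0.49/0.66) / (0.36 − 0.53) = -0.2978 / -0.17 = 1.752 km

1.75 km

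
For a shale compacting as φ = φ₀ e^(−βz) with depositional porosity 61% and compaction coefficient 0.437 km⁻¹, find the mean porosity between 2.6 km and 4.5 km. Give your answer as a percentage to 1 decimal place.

13.3%

⟨φ⟩ = (1/(z₂−z₁)) ∫ φ₀ e^(−βz) dz = φ₀·(e^(−β·z₁) − e^(−β·z₂)) / (β·(z₂−z₁))
e^(−0.437×2.6) = 0.3210; e^(−0.437×4.5) = 0.1399
⟨φ⟩ = 0.61 × (0.3210 − 0.1399) / (0.437 × 1.9) = 0.61 × 0.2181 = 0.1330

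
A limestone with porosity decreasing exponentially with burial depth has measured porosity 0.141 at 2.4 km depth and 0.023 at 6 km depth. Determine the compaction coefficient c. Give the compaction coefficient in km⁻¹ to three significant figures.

Athy: n(z) = n₀ e^(−cz) ⇒ n₁/n₂ = e^{c(z₂−z₁)} ⇒ c = ln(n₁/n₂)/(z₂−z₁)
c = ln(0.141/0.023) / (6 − 2.4) = ln(6.13) / 3.6 = 1.8133 / 3.6 = 0.5037 km⁻¹

0.504 km⁻¹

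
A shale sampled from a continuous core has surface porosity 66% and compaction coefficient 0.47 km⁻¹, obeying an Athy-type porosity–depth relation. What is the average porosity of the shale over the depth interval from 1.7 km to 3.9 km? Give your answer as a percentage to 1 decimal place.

18.5%

⟨phi⟩ = (1/(d₂−d₁)) ∫ phi₀ e^(−kd) dd = phi₀·(e^(−k·d₁) − e^(−k·d₂)) / (k·(d₂−d₁))
e^(−0.47×1.7) = 0.4498; e^(−0.47×3.9) = 0.1599
⟨phi⟩ = 0.66 × (0.4498 − 0.1599) / (0.47 × 2.2) = 0.66 × 0.2803 = 0.1850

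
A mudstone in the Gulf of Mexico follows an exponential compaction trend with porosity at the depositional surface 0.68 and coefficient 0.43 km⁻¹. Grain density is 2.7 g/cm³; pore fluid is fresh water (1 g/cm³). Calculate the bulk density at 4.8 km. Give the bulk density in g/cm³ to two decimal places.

2.55 g/cm³

Porosity at depth: φ = 0.68·exp(−0.43×4.8) = 0.68×0.1269 = 0.0863
Bulk density: ρ_b = (1−φ)ρ_g + φ·ρ_f = 0.9137×2.7 + 0.0863×1
       = 2.467 + 0.086 = 2.553 g/cm³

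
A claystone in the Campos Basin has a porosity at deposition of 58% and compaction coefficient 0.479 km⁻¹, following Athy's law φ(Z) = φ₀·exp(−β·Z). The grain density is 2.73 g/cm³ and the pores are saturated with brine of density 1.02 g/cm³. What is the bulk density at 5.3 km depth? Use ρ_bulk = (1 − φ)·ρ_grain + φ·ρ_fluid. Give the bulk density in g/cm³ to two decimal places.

Porosity at depth: φ = 0.58·exp(−0.479×5.3) = 0.58×0.0790 = 0.0458
Bulk density: ρ_b = (1−φ)ρ_g + φ·ρ_f = 0.9542×2.73 + 0.0458×1.02
       = 2.605 + 0.047 = 2.652 g/cm³

2.65 g/cm³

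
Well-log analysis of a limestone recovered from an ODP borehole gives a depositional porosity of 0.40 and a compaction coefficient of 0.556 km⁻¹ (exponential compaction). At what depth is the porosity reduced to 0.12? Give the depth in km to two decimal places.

Invert Athy's law: Z = ln(phi₀/phi) / k
Z = ln(0.4/0.12) / 0.556 = ln(3.333) / 0.556 = 1.2040 / 0.556 = 2.165 km

2.17 km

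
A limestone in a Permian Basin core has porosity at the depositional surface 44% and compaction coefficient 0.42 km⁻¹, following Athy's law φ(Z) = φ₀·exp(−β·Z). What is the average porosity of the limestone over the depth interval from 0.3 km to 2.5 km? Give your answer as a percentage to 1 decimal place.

25.3%

⟨φ⟩ = (1/(Z₂−Z₁)) ∫ φ₀ e^(−βZ) dZ = φ₀·(e^(−β·Z₁) − e^(−β·Z₂)) / (β·(Z₂−Z₁))
e^(−0.42×0.3) = 0.8816; e^(−0.42×2.5) = 0.3499
⟨φ⟩ = 0.44 × (0.8816 − 0.3499) / (0.42 × 2.2) = 0.44 × 0.5754 = 0.2532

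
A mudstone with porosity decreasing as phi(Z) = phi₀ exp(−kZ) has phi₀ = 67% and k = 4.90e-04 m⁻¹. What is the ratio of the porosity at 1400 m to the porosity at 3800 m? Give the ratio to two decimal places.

Working in km (1 km = 1000 m; k in km⁻¹ = k in m⁻¹ × 1000):
phi(Z₁)/phi(Z₂) = e^(−k·Z₁)/e^(−k·Z₂) = e^{k(Z₂−Z₁)}
= exp(0.49 × 2.4) = exp(1.176) = 3.2414

3.24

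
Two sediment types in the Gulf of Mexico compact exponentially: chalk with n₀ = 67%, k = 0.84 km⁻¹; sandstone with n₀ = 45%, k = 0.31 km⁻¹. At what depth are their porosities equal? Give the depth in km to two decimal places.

0.75 km

Set n₀ₐ e^(−kₐd) = n₀ᵦ e^(−kᵦd) ⇒ ln(n₀ₐ/n₀ᵦ) = (kₐ − kᵦ)·d
d = ln(0.67/0.45) / (0.84 − 0.31) = 0.3980 / 0.53 = 0.751 km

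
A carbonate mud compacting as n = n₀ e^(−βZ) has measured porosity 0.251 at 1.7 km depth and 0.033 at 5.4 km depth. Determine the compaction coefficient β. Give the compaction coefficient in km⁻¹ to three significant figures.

Athy: n(Z) = n₀ e^(−βZ) ⇒ n₁/n₂ = e^{β(Z₂−Z₁)} ⇒ β = ln(n₁/n₂)/(Z₂−Z₁)
β = ln(0.251/0.033) / (5.4 − 1.7) = ln(7.606) / 3.7 = 2.0289 / 3.7 = 0.5484 km⁻¹

0.548 km⁻¹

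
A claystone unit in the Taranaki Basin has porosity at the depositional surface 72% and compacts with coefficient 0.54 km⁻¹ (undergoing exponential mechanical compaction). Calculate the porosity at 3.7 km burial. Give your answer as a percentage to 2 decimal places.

phi = phi₀·exp(−c·d) = 0.72 × exp(−0.54 × 3.7) = 0.72 × exp(−1.998)
  = 0.72 × 0.1356 = 0.0976

9.76%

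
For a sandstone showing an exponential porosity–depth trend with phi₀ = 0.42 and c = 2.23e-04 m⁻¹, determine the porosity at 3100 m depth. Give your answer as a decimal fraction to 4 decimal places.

0.2104

Working in km (1 km = 1000 m; c in km⁻¹ = c in m⁻¹ × 1000):
phi = phi₀·exp(−c·Z) = 0.42 × exp(−0.223 × 3.1) = 0.42 × exp(−0.6913)
  = 0.42 × 0.5009 = 0.2104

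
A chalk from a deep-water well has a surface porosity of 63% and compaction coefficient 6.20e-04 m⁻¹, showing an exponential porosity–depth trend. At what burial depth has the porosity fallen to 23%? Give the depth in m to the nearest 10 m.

Working in km (1 km = 1000 m; k in km⁻¹ = k in m⁻¹ × 1000):
Invert Athy's law: Z = ln(n₀/n) / k
Z = ln(0.63/0.23) / 0.62 = ln(2.739) / 0.62 = 1.0076 / 0.62 = 1.625 km

1630 m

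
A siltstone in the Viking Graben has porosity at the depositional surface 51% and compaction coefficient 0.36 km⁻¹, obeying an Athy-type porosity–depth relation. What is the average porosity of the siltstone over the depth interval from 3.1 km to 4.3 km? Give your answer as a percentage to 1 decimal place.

⟨phi⟩ = (1/(d₂−d₁)) ∫ phi₀ e^(−βd) dd = phi₀·(e^(−β·d₁) − e^(−β·d₂)) / (β·(d₂−d₁))
e^(−0.36×3.1) = 0.3276; e^(−0.36×4.3) = 0.2127
⟨phi⟩ = 0.51 × (0.3276 − 0.2127) / (0.36 × 1.2) = 0.51 × 0.2660 = 0.1357

13.6%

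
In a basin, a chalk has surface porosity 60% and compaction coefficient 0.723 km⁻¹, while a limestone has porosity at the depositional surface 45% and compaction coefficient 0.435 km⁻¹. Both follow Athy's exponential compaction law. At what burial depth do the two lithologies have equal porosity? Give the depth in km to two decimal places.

Set n₀ₐ e^(−βₐz) = n₀ᵦ e^(−βᵦz) ⇒ ln(n₀ₐ/n₀ᵦ) = (βₐ − βᵦ)·z
z = ln(0.6/0.45) / (0.723 − 0.435) = 0.2877 / 0.288 = 0.999 km

1.00 km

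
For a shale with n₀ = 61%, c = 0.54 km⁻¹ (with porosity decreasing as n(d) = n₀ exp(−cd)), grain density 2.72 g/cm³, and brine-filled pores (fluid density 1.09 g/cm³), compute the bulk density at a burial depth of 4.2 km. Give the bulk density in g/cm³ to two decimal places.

2.62 g/cm³

Porosity at depth: n = 0.61·exp(−0.54×4.2) = 0.61×0.1035 = 0.0631
Bulk density: ρ_b = (1−n)ρ_g + n·ρ_f = 0.9369×2.72 + 0.0631×1.09
       = 2.548 + 0.069 = 2.617 g/cm³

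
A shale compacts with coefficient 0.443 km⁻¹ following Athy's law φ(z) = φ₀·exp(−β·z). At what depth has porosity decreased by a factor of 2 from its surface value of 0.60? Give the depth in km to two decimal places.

φ/φ₀ = 1/2 ⇒ exp(−β·z) = 1/2 ⇒ z = ln(2) / β
z = 0.6931 / 0.443 = 1.565 km

1.56 km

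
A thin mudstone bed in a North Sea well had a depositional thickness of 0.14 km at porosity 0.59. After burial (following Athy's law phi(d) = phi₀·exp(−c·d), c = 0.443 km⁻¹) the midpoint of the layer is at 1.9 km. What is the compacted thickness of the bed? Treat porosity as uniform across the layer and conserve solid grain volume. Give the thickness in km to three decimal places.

Porosity at 1.9 km: phi = 0.59·exp(−0.443×1.9) = 0.2543
Solid-volume conservation: h(1−phi) = h₀(1−phi₀) ⇒ h = h₀·(1−phi₀)/(1−phi)
h = 0.14 × (1 − 0.59)/(1 − 0.2543) = 0.14 × 0.5498 = 0.0770 km

0.077 km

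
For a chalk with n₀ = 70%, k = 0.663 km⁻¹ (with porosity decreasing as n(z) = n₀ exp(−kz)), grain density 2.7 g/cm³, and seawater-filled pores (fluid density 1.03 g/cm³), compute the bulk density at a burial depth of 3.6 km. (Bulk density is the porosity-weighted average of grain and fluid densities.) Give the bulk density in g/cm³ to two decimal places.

Porosity at depth: n = 0.7·exp(−0.663×3.6) = 0.7×0.0919 = 0.0643
Bulk density: ρ_b = (1−n)ρ_g + n·ρ_f = 0.9357×2.7 + 0.0643×1.03
       = 2.526 + 0.066 = 2.593 g/cm³

2.59 g/cm³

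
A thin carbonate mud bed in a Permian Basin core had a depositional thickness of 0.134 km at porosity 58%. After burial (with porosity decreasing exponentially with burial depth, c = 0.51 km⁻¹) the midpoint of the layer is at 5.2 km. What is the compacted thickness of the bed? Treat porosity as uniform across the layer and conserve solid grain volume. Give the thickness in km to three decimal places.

0.059 km

Porosity at 5.2 km: φ = 0.58·exp(−0.51×5.2) = 0.0409
Solid-volume conservation: h(1−φ) = h₀(1−φ₀) ⇒ h = h₀·(1−φ₀)/(1−φ)
h = 0.134 × (1 − 0.58)/(1 − 0.0409) = 0.134 × 0.4379 = 0.0587 km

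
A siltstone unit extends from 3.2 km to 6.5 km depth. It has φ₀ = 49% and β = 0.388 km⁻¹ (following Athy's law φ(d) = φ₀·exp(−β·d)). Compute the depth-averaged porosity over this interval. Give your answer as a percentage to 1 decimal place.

8.0%

⟨φ⟩ = (1/(d₂−d₁)) ∫ φ₀ e^(−βd) dd = φ₀·(e^(−β·d₁) − e^(−β·d₂)) / (β·(d₂−d₁))
e^(−0.388×3.2) = 0.2889; e^(−0.388×6.5) = 0.0803
⟨φ⟩ = 0.49 × (0.2889 − 0.0803) / (0.388 × 3.3) = 0.49 × 0.1629 = 0.0798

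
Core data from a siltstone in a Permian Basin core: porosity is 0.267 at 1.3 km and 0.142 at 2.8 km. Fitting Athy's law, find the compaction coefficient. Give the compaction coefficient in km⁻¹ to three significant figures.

0.421 km⁻¹

Athy: phi(d) = phi₀ e^(−cd) ⇒ phi₁/phi₂ = e^{c(d₂−d₁)} ⇒ c = ln(phi₁/phi₂)/(d₂−d₁)
c = ln(0.267/0.142) / (2.8 − 1.3) = ln(1.88) / 1.5 = 0.6314 / 1.5 = 0.4209 km⁻¹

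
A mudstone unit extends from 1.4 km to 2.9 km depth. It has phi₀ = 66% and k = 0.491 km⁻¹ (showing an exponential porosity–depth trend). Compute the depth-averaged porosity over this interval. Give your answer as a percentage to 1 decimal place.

23.5%

⟨phi⟩ = (1/(z₂−z₁)) ∫ phi₀ e^(−kz) dz = phi₀·(e^(−k·z₁) − e^(−k·z₂)) / (k·(z₂−z₁))
e^(−0.491×1.4) = 0.5029; e^(−0.491×2.9) = 0.2408
⟨phi⟩ = 0.66 × (0.5029 − 0.2408) / (0.491 × 1.5) = 0.66 × 0.3559 = 0.2349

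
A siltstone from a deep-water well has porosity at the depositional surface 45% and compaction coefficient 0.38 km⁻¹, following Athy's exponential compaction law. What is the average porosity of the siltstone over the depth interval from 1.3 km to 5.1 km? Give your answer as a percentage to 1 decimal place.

14.5%

⟨phi⟩ = (1/(Z₂−Z₁)) ∫ phi₀ e^(−kZ) dZ = phi₀·(e^(−k·Z₁) − e^(−k·Z₂)) / (k·(Z₂−Z₁))
e^(−0.38×1.3) = 0.6102; e^(−0.38×5.1) = 0.1440
⟨phi⟩ = 0.45 × (0.6102 − 0.1440) / (0.38 × 3.8) = 0.45 × 0.3228 = 0.1453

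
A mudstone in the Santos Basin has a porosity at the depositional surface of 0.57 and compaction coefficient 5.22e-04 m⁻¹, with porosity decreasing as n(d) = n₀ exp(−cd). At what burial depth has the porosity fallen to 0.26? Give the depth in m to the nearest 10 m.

1500 m

Working in km (1 km = 1000 m; c in km⁻¹ = c in m⁻¹ × 1000):
Invert Athy's law: d = ln(n₀/n) / c
d = ln(0.57/0.26) / 0.522 = ln(2.192) / 0.522 = 0.7850 / 0.522 = 1.504 km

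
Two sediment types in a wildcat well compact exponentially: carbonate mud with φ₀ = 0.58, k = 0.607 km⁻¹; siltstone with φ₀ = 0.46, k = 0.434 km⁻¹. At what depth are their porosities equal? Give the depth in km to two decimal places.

1.34 km

Set φ₀ₐ e^(−kₐd) = φ₀ᵦ e^(−kᵦd) ⇒ ln(φ₀ₐ/φ₀ᵦ) = (kₐ − kᵦ)·d
d = ln(0.58/0.46) / (0.607 − 0.434) = 0.2318 / 0.173 = 1.340 km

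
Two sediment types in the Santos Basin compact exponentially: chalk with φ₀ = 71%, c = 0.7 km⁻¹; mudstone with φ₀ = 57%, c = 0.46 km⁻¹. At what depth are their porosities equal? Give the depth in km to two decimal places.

0.92 km

Set φ₀ₐ e^(−cₐz) = φ₀ᵦ e^(−cᵦz) ⇒ ln(φ₀ₐ/φ₀ᵦ) = (cₐ − cᵦ)·z
z = ln(0.71/0.57) / (0.7 − 0.46) = 0.2196 / 0.24 = 0.915 km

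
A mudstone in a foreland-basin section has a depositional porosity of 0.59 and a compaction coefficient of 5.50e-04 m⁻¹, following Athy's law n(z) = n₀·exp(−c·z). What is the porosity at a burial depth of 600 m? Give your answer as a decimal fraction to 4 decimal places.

0.4242

Working in km (1 km = 1000 m; c in km⁻¹ = c in m⁻¹ × 1000):
n = n₀·exp(−c·z) = 0.59 × exp(−0.55 × 0.6) = 0.59 × exp(−0.33)
  = 0.59 × 0.7189 = 0.4242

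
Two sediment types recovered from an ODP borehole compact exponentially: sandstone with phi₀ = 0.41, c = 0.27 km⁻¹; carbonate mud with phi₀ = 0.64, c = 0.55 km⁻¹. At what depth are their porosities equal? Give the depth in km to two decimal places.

Set phi₀ₐ e^(−cₐz) = phi₀ᵦ e^(−cᵦz) ⇒ ln(phi₀ₐ/phi₀ᵦ) = (cₐ − cᵦ)·z
z = ln(0.41/0.64) / (0.27 − 0.55) = -0.4453 / -0.28 = 1.590 km

1.59 km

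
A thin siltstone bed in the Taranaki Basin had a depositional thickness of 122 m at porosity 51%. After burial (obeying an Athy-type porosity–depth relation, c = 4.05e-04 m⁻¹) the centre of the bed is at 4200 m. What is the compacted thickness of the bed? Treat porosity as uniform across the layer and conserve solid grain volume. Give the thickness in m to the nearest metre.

Working in km (1 km = 1000 m; c in km⁻¹ = c in m⁻¹ × 1000):
Porosity at 4.2 km: φ = 0.51·exp(−0.405×4.2) = 0.0931
Solid-volume conservation: h(1−φ) = h₀(1−φ₀) ⇒ h = h₀·(1−φ₀)/(1−φ)
h = 0.122 × (1 − 0.51)/(1 − 0.0931) = 0.122 × 0.5403 = 0.0659 km

66 m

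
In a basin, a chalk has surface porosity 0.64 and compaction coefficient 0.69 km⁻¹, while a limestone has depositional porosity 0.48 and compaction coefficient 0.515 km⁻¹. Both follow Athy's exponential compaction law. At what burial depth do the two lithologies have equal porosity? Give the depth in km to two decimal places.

1.64 km

Set φ₀ₐ e^(−βₐd) = φ₀ᵦ e^(−βᵦd) ⇒ ln(φ₀ₐ/φ₀ᵦ) = (βₐ − βᵦ)·d
d = ln(0.64/0.48) / (0.69 − 0.515) = 0.2877 / 0.175 = 1.644 km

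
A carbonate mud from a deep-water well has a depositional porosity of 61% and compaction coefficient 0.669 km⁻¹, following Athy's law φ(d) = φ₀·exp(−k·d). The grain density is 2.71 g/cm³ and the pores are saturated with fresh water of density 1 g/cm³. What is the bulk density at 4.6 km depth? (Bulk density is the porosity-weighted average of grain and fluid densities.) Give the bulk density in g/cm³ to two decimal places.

2.66 g/cm³

Porosity at depth: φ = 0.61·exp(−0.669×4.6) = 0.61×0.0461 = 0.0281
Bulk density: ρ_b = (1−φ)ρ_g + φ·ρ_f = 0.9719×2.71 + 0.0281×1
       = 2.634 + 0.028 = 2.662 g/cm³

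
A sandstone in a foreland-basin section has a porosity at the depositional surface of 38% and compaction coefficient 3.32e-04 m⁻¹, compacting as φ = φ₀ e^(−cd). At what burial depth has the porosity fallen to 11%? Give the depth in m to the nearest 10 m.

Working in km (1 km = 1000 m; c in km⁻¹ = c in m⁻¹ × 1000):
Invert Athy's law: d = ln(φ₀/φ) / c
d = ln(0.38/0.11) / 0.332 = ln(3.455) / 0.332 = 1.2397 / 0.332 = 3.734 km

3730 m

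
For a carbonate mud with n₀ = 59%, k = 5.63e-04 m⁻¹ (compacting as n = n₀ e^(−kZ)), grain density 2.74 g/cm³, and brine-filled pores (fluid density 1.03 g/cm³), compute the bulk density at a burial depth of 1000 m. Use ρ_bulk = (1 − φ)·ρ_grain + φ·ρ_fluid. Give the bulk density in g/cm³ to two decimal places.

Working in km (1 km = 1000 m; k in km⁻¹ = k in m⁻¹ × 1000):
Porosity at depth: n = 0.59·exp(−0.563×1) = 0.59×0.5695 = 0.3360
Bulk density: ρ_b = (1−n)ρ_g + n·ρ_f = 0.6640×2.74 + 0.3360×1.03
       = 1.819 + 0.346 = 2.165 g/cm³

2.17 g/cm³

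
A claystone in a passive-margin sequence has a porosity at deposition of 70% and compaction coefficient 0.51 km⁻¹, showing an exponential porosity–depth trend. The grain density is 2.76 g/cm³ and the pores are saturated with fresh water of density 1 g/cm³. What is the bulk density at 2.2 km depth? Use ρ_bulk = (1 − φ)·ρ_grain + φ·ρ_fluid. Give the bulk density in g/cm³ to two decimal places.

2.36 g/cm³

Porosity at depth: phi = 0.7·exp(−0.51×2.2) = 0.7×0.3256 = 0.2279
Bulk density: ρ_b = (1−phi)ρ_g + phi·ρ_f = 0.7721×2.76 + 0.2279×1
       = 2.131 + 0.228 = 2.359 g/cm³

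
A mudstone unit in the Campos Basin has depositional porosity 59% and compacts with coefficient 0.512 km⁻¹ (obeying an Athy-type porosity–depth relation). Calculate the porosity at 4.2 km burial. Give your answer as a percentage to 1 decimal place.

6.9%

φ = φ₀·exp(−c·Z) = 0.59 × exp(−0.512 × 4.2) = 0.59 × exp(−2.15)
  = 0.59 × 0.1164 = 0.0687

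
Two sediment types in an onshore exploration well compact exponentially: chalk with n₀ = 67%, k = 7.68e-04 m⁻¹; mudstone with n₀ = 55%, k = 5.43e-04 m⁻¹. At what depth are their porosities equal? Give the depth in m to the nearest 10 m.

880 m

Working in km (1 km = 1000 m; k in km⁻¹ = k in m⁻¹ × 1000):
Set n₀ₐ e^(−kₐZ) = n₀ᵦ e^(−kᵦZ) ⇒ ln(n₀ₐ/n₀ᵦ) = (kₐ − kᵦ)·Z
Z = ln(0.67/0.55) / (0.768 − 0.543) = 0.1974 / 0.225 = 0.877 km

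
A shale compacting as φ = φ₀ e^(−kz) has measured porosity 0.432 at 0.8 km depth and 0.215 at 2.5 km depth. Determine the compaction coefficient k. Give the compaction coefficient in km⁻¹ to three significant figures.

0.410 km⁻¹

Athy: φ(z) = φ₀ e^(−kz) ⇒ φ₁/φ₂ = e^{k(z₂−z₁)} ⇒ k = ln(φ₁/φ₂)/(z₂−z₁)
k = ln(0.432/0.215) / (2.5 − 0.8) = ln(2.009) / 1.7 = 0.6978 / 1.7 = 0.4105 km⁻¹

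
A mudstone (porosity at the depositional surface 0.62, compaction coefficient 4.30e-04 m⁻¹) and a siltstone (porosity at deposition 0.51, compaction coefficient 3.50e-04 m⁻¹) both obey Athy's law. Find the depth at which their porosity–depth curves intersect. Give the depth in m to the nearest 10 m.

2440 m

Working in km (1 km = 1000 m; β in km⁻¹ = β in m⁻¹ × 1000):
Set φ₀ₐ e^(−βₐd) = φ₀ᵦ e^(−βᵦd) ⇒ ln(φ₀ₐ/φ₀ᵦ) = (βₐ − βᵦ)·d
d = ln(0.62/0.51) / (0.43 − 0.35) = 0.1953 / 0.08 = 2.441 km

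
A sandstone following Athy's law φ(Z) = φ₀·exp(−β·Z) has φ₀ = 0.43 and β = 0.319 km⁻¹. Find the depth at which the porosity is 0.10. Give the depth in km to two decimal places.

Invert Athy's law: Z = ln(φ₀/φ) / β
Z = ln(0.43/0.1) / 0.319 = ln(4.3) / 0.319 = 1.4586 / 0.319 = 4.572 km

4.57 km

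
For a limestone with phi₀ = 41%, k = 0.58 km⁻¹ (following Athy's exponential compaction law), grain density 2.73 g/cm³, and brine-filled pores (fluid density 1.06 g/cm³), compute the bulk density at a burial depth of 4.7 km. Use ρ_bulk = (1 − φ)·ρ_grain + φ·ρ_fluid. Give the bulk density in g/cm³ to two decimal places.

Porosity at depth: phi = 0.41·exp(−0.58×4.7) = 0.41×0.0655 = 0.0268
Bulk density: ρ_b = (1−phi)ρ_g + phi·ρ_f = 0.9732×2.73 + 0.0268×1.06
       = 2.657 + 0.028 = 2.685 g/cm³

2.69 g/cm³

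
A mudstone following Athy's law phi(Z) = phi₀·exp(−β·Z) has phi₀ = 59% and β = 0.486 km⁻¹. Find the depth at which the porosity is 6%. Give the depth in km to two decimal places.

Invert Athy's law: Z = ln(phi₀/phi) / β
Z = ln(0.59/0.06) / 0.486 = ln(9.833) / 0.486 = 2.2858 / 0.486 = 4.703 km

4.70 km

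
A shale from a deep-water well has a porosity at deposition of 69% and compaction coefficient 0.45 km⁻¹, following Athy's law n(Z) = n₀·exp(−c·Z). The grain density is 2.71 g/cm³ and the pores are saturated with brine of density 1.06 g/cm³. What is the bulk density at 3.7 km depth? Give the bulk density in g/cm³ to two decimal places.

Porosity at depth: n = 0.69·exp(−0.45×3.7) = 0.69×0.1892 = 0.1305
Bulk density: ρ_b = (1−n)ρ_g + n·ρ_f = 0.8695×2.71 + 0.1305×1.06
       = 2.356 + 0.138 = 2.495 g/cm³

2.49 g/cm³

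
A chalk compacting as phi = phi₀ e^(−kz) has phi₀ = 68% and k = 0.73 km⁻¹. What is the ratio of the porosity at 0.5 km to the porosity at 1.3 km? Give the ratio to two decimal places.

1.79

phi(z₁)/phi(z₂) = e^(−k·z₁)/e^(−k·z₂) = e^{k(z₂−z₁)}
= exp(0.73 × 0.8) = exp(0.584) = 1.7932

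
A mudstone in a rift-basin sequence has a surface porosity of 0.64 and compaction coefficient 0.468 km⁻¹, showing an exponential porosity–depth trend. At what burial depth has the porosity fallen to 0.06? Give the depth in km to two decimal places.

Invert Athy's law: Z = ln(phi₀/phi) / k
Z = ln(0.64/0.06) / 0.468 = ln(10.67) / 0.468 = 2.3671 / 0.468 = 5.058 km

5.06 km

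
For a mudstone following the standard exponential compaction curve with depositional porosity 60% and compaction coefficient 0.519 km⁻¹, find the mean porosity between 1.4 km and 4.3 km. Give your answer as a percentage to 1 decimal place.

15.0%

⟨n⟩ = (1/(z₂−z₁)) ∫ n₀ e^(−βz) dz = n₀·(e^(−β·z₁) − e^(−β·z₂)) / (β·(z₂−z₁))
e^(−0.519×1.4) = 0.4836; e^(−0.519×4.3) = 0.1073
⟨n⟩ = 0.6 × (0.4836 − 0.1073) / (0.519 × 2.9) = 0.6 × 0.2500 = 0.1500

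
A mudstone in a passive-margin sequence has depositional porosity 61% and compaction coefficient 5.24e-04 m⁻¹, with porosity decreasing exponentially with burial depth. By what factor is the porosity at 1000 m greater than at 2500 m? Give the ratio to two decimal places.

2.19

Working in km (1 km = 1000 m; β in km⁻¹ = β in m⁻¹ × 1000):
phi(z₁)/phi(z₂) = e^(−β·z₁)/e^(−β·z₂) = e^{β(z₂−z₁)}
= exp(0.524 × 1.5) = exp(0.786) = 2.1946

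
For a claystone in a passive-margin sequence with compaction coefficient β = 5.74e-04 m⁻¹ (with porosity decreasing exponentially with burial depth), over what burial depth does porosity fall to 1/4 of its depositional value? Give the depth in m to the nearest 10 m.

Working in km (1 km = 1000 m; β in km⁻¹ = β in m⁻¹ × 1000):
φ/φ₀ = 1/4 ⇒ exp(−β·d) = 1/4 ⇒ d = ln(4) / β
d = 1.3863 / 0.574 = 2.415 km

2420 m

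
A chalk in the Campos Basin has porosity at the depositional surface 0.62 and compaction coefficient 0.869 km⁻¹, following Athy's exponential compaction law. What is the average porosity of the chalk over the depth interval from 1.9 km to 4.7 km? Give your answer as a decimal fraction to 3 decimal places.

0.045

⟨phi⟩ = (1/(z₂−z₁)) ∫ phi₀ e^(−cz) dz = phi₀·(e^(−c·z₁) − e^(−c·z₂)) / (c·(z₂−z₁))
e^(−0.869×1.9) = 0.1918; e^(−0.869×4.7) = 0.0168
⟨phi⟩ = 0.62 × (0.1918 − 0.0168) / (0.869 × 2.8) = 0.62 × 0.0719 = 0.0446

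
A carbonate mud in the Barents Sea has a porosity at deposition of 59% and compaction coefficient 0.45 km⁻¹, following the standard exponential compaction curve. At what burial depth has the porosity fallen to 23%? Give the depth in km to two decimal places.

Invert Athy's law: z = ln(phi₀/phi) / k
z = ln(0.59/0.23) / 0.45 = ln(2.565) / 0.45 = 0.9420 / 0.45 = 2.093 km

2.09 km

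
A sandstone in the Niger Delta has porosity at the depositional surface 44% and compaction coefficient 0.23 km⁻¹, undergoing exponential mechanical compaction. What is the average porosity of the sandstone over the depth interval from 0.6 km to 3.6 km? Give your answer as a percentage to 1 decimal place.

⟨φ⟩ = (1/(Z₂−Z₁)) ∫ φ₀ e^(−cZ) dZ = φ₀·(e^(−c·Z₁) − e^(−c·Z₂)) / (c·(Z₂−Z₁))
e^(−0.23×0.6) = 0.8711; e^(−0.23×3.6) = 0.4369
⟨φ⟩ = 0.44 × (0.8711 − 0.4369) / (0.23 × 3) = 0.44 × 0.6292 = 0.2769

27.7%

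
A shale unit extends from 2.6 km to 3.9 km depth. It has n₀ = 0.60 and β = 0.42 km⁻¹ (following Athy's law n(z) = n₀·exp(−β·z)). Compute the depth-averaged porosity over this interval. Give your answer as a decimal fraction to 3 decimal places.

⟨n⟩ = (1/(z₂−z₁)) ∫ n₀ e^(−βz) dz = n₀·(e^(−β·z₁) − e^(−β·z₂)) / (β·(z₂−z₁))
e^(−0.42×2.6) = 0.3355; e^(−0.42×3.9) = 0.1944
⟨n⟩ = 0.6 × (0.3355 − 0.1944) / (0.42 × 1.3) = 0.6 × 0.2586 = 0.1551

0.155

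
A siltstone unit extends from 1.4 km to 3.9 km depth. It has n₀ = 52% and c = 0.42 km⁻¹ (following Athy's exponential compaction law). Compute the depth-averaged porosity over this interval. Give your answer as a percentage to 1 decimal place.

⟨n⟩ = (1/(Z₂−Z₁)) ∫ n₀ e^(−cZ) dZ = n₀·(e^(−c·Z₁) − e^(−c·Z₂)) / (c·(Z₂−Z₁))
e^(−0.42×1.4) = 0.5554; e^(−0.42×3.9) = 0.1944
⟨n⟩ = 0.52 × (0.5554 − 0.1944) / (0.42 × 2.5) = 0.52 × 0.3439 = 0.1788

17.9%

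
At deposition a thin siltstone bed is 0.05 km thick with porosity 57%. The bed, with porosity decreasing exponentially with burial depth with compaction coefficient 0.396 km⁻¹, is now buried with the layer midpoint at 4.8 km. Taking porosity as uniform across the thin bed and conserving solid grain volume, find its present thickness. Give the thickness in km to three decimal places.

Porosity at 4.8 km: n = 0.57·exp(−0.396×4.8) = 0.0852
Solid-volume conservation: h(1−n) = h₀(1−n₀) ⇒ h = h₀·(1−n₀)/(1−n)
h = 0.05 × (1 − 0.57)/(1 − 0.0852) = 0.05 × 0.4700 = 0.0235 km

0.024 km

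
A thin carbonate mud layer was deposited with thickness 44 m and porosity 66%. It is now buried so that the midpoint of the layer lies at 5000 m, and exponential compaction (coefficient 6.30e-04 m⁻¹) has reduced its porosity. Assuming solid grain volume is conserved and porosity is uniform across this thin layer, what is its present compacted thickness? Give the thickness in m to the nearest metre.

15 m

Working in km (1 km = 1000 m; β in km⁻¹ = β in m⁻¹ × 1000):
Porosity at 5 km: phi = 0.66·exp(−0.63×5) = 0.0283
Solid-volume conservation: h(1−phi) = h₀(1−phi₀) ⇒ h = h₀·(1−phi₀)/(1−phi)
h = 0.044 × (1 − 0.66)/(1 − 0.0283) = 0.044 × 0.3499 = 0.0154 km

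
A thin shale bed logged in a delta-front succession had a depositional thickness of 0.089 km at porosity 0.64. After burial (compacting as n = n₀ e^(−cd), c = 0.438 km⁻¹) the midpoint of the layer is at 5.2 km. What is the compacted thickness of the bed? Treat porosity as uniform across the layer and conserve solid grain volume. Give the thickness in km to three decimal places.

Porosity at 5.2 km: n = 0.64·exp(−0.438×5.2) = 0.0656
Solid-volume conservation: h(1−n) = h₀(1−n₀) ⇒ h = h₀·(1−n₀)/(1−n)
h = 0.089 × (1 − 0.64)/(1 − 0.0656) = 0.089 × 0.3853 = 0.0343 km

0.034 km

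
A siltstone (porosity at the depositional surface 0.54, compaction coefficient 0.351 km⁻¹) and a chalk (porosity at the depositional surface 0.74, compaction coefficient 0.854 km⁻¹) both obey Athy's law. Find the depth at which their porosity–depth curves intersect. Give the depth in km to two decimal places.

0.63 km

Set phi₀ₐ e^(−kₐd) = phi₀ᵦ e^(−kᵦd) ⇒ ln(phi₀ₐ/phi₀ᵦ) = (kₐ − kᵦ)·d
d = ln(0.54/0.74) / (0.351 − 0.854) = -0.3151 / -0.503 = 0.626 km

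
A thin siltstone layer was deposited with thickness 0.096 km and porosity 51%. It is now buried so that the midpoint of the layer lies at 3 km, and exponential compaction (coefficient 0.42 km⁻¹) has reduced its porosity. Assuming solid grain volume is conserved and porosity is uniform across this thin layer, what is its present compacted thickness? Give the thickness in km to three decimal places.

Porosity at 3 km: n = 0.51·exp(−0.42×3) = 0.1447
Solid-volume conservation: h(1−n) = h₀(1−n₀) ⇒ h = h₀·(1−n₀)/(1−n)
h = 0.096 × (1 − 0.51)/(1 − 0.1447) = 0.096 × 0.5729 = 0.0550 km

0.055 km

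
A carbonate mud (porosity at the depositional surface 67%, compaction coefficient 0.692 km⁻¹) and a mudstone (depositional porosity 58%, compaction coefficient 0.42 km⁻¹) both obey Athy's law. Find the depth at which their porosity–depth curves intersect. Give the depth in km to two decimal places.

0.53 km

Set phi₀ₐ e^(−βₐd) = phi₀ᵦ e^(−βᵦd) ⇒ ln(phi₀ₐ/phi₀ᵦ) = (βₐ − βᵦ)·d
d = ln(0.67/0.58) / (0.692 − 0.42) = 0.1442 / 0.272 = 0.530 km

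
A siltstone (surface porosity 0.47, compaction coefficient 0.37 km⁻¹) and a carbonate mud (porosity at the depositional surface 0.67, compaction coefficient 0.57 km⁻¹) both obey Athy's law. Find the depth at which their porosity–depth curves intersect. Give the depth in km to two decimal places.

1.77 km

Set φ₀ₐ e^(−βₐz) = φ₀ᵦ e^(−βᵦz) ⇒ ln(φ₀ₐ/φ₀ᵦ) = (βₐ − βᵦ)·z
z = ln(0.47/0.67) / (0.37 − 0.57) = -0.3545 / -0.2 = 1.773 km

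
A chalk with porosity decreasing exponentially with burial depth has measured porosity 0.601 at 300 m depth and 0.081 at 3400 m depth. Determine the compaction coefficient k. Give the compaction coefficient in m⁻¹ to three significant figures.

Working in km (1 km = 1000 m; k in km⁻¹ = k in m⁻¹ × 1000):
Athy: phi(d) = phi₀ e^(−kd) ⇒ phi₁/phi₂ = e^{k(d₂−d₁)} ⇒ k = ln(phi₁/phi₂)/(d₂−d₁)
k = ln(0.601/0.081) / (3.4 − 0.3) = ln(7.42) / 3.1 = 2.0041 / 3.1 = 0.6465 km⁻¹

0.000646 m⁻¹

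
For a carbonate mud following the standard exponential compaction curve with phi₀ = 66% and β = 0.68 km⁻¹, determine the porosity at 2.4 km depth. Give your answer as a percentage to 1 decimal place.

phi = phi₀·exp(−β·Z) = 0.66 × exp(−0.68 × 2.4) = 0.66 × exp(−1.632)
  = 0.66 × 0.1955 = 0.1291

12.9%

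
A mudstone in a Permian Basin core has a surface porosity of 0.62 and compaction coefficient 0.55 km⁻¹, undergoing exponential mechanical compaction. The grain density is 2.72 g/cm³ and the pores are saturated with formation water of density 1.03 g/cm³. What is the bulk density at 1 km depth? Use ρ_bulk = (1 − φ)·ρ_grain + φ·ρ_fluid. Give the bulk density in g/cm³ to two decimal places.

2.12 g/cm³

Porosity at depth: φ = 0.62·exp(−0.55×1) = 0.62×0.5769 = 0.3577
Bulk density: ρ_b = (1−φ)ρ_g + φ·ρ_f = 0.6423×2.72 + 0.3577×1.03
       = 1.747 + 0.368 = 2.115 g/cm³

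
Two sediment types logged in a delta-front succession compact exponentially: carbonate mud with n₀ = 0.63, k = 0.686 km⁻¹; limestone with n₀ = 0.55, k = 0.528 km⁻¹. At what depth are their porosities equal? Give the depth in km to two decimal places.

0.86 km

Set n₀ₐ e^(−kₐZ) = n₀ᵦ e^(−kᵦZ) ⇒ ln(n₀ₐ/n₀ᵦ) = (kₐ − kᵦ)·Z
Z = ln(0.63/0.55) / (0.686 − 0.528) = 0.1358 / 0.158 = 0.860 km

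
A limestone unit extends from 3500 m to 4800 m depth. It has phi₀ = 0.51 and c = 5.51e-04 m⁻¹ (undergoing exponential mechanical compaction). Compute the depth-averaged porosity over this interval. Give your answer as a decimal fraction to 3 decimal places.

0.053

Working in km (1 km = 1000 m; c in km⁻¹ = c in m⁻¹ × 1000):
⟨phi⟩ = (1/(d₂−d₁)) ∫ phi₀ e^(−cd) dd = phi₀·(e^(−c·d₁) − e^(−c·d₂)) / (c·(d₂−d₁))
e^(−0.551×3.5) = 0.1454; e^(−0.551×4.8) = 0.0710
⟨phi⟩ = 0.51 × (0.1454 − 0.0710) / (0.551 × 1.3) = 0.51 × 0.1038 = 0.0529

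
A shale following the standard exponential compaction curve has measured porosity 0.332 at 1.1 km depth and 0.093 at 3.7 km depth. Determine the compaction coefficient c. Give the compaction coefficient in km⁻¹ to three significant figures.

0.489 km⁻¹

Athy: φ(Z) = φ₀ e^(−cZ) ⇒ φ₁/φ₂ = e^{c(Z₂−Z₁)} ⇒ c = ln(φ₁/φ₂)/(Z₂−Z₁)
c = ln(0.332/0.093) / (3.7 − 1.1) = ln(3.57) / 2.6 = 1.2725 / 2.6 = 0.4894 km⁻¹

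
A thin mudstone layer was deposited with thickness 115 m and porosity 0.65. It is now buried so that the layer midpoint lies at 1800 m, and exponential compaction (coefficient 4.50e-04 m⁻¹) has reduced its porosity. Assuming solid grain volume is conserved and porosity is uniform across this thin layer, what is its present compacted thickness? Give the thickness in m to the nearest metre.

57 m

Working in km (1 km = 1000 m; k in km⁻¹ = k in m⁻¹ × 1000):
Porosity at 1.8 km: n = 0.65·exp(−0.45×1.8) = 0.2892
Solid-volume conservation: h(1−n) = h₀(1−n₀) ⇒ h = h₀·(1−n₀)/(1−n)
h = 0.115 × (1 − 0.65)/(1 − 0.2892) = 0.115 × 0.4924 = 0.0566 km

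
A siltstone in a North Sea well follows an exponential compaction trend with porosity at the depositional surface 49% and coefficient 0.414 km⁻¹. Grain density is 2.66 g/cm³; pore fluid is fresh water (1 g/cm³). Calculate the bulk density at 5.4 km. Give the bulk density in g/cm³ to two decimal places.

Porosity at depth: n = 0.49·exp(−0.414×5.4) = 0.49×0.1069 = 0.0524
Bulk density: ρ_b = (1−n)ρ_g + n·ρ_f = 0.9476×2.66 + 0.0524×1
       = 2.521 + 0.052 = 2.573 g/cm³

2.57 g/cm³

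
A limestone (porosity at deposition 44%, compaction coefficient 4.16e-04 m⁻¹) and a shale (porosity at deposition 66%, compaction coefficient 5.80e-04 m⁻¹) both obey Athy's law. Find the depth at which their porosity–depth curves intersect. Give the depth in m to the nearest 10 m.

2470 m

Working in km (1 km = 1000 m; β in km⁻¹ = β in m⁻¹ × 1000):
Set φ₀ₐ e^(−βₐz) = φ₀ᵦ e^(−βᵦz) ⇒ ln(φ₀ₐ/φ₀ᵦ) = (βₐ − βᵦ)·z
z = ln(0.44/0.66) / (0.416 − 0.58) = -0.4055 / -0.164 = 2.472 km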